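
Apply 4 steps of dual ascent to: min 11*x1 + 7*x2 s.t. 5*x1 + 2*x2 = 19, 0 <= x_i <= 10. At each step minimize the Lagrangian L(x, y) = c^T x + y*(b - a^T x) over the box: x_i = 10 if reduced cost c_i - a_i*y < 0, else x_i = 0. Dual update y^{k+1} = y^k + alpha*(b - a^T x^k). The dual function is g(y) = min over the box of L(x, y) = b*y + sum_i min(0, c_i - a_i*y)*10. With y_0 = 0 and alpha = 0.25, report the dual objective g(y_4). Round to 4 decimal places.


Dual ascent for LP: min 11*x1 + 7*x2, 5*x1 + 2*x2 = 19, 0 <= x_i <= 10
Step 1: y^k = 0.0, reduced costs: (11.0, 7.0)
  x^k = (0.0, 0.0), subgradient = b - a^T x = 19.0
  y^{k+1} = 0.0 + 0.25*19.0 = 4.75
Step 2: y^k = 4.75, reduced costs: (-12.75, -2.5)
  x^k = (10.0, 10.0), subgradient = b - a^T x = -51.0
  y^{k+1} = 4.75 + 0.25*-51.0 = -8.0
Step 3: y^k = -8.0, reduced costs: (51.0, 23.0)
  x^k = (0.0, 0.0), subgradient = b - a^T x = 19.0
  y^{k+1} = -8.0 + 0.25*19.0 = -3.25
Step 4: y^k = -3.25, reduced costs: (27.25, 13.5)
  x^k = (0.0, 0.0), subgradient = b - a^T x = 19.0
  y^{k+1} = -3.25 + 0.25*19.0 = 1.5
Dual objective at y_4 = 1.5: reduced costs (3.5, 4.0), box minimizer x = (0.0, 0.0)
g(y_4) = b*y + (c1 - a1*y)*x1 + (c2 - a2*y)*x2 = 19*1.5 + 3.5*0.0 + 4.0*0.0 = 28.5 + 0.0 + 0.0 = 28.5


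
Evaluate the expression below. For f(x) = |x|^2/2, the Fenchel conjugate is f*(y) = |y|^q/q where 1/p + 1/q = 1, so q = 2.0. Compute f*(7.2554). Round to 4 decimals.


The conjugate exponent q satisfies 1/p + 1/q = 1.
p = 2, so q = 2/(2 - 1) = 2.0
|y|^q = 7.2554^2.0 = 52.6408
f*(7.2554) = 52.6408 / 2.0 = 26.3204


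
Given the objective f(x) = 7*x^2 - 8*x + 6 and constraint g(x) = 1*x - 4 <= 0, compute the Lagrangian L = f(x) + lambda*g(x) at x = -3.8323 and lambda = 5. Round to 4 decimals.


Step 1: Evaluate f(x).
f(-3.8323) = 7*(-3.8323)^2 - 8*(-3.8323) + 6 = 139.4641
Step 2: Evaluate g(x).
g(-3.8323) = 1*-3.8323 - 4 = -7.8323
Step 3: Compute Lagrangian.
L = 139.4641 + 5*-7.8323 = 100.3026


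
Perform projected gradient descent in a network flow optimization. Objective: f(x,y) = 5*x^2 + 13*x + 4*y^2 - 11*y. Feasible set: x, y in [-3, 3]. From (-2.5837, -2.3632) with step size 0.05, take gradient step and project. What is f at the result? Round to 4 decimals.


Step 1: Compute gradient at (-2.5837, -2.3632).
grad_x = 2*5*-2.5837 + 13 = -12.837
grad_y = 2*4*-2.3632 - 11 = -29.9056
Step 2: Gradient step.
x_raw = -2.5837 - 0.05*-12.837 = -1.9419
y_raw = -2.3632 - 0.05*-29.9056 = -0.8679
Step 3: Project onto [-3, 3].
x_proj = clip(-1.9419) = -1.9419
y_proj = clip(-0.8679) = -0.8679
Step 4: Evaluate f.
f(-1.9419, -0.8679) = 6.1701


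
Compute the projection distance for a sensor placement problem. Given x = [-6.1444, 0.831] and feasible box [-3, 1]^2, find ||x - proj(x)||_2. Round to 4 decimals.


Project each component onto [-3, 1].
clip(-6.1444) = -3.0, clip(0.831) = 0.831
Projection = [-3.0, 0.831]
Squared diffs: [9.8873, 0.0]
Distance = sqrt(9.8873) = 3.1444


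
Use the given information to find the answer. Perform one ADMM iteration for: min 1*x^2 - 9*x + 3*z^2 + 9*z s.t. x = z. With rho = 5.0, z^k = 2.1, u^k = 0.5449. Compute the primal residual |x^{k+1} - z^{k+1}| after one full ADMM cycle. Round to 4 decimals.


ADMM iteration with rho = 5.0, z^k = 2.1, u^k = 0.5449
Step 1: x-update.
Minimize 1*x^2 - 9*x + (5.0/2)*(x - 2.1 + 0.5449)^2
FOC: (2*1 + 5.0)*x = 9 + 5.0*(2.1 - 0.5449)
x^{k+1} = 2.3965
Step 2: z-update.
Minimize 3*z^2 + 9*z + (5.0/2)*(2.3965 - z + 0.5449)^2
FOC: (2*3 + 5.0)*z = -9 + 5.0*(2.3965 + 0.5449)
z^{k+1} = 0.5188
Step 3: u-update.
u^{k+1} = 0.5449 + 2.3965 - 0.5188 = 2.4226
Step 4: Primal residual = |2.3965 - 0.5188| = 1.8777


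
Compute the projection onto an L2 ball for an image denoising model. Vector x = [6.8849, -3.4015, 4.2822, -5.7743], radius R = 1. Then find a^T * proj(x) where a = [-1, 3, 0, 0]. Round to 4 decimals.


Step 1: Compute ||x|| (intermediates to 6 decimals).
||x|| = sqrt(6.8849^2 + (-3.4015)^2 + 4.2822^2 + (-5.7743)^2) = 10.519117
Step 2: Project.
Since ||x|| > R, scale = R/||x|| = 1/10.519117 = 0.095065, proj(x) = scale * x
proj(x) = [0.654513, -0.323364, 0.407087, -0.548934]
Step 3: Dot product.
a^T * proj(x) = -1*0.654513 + 3*(-0.323364) + 0*0.407087 + 0*(-0.548934) = -1.6246


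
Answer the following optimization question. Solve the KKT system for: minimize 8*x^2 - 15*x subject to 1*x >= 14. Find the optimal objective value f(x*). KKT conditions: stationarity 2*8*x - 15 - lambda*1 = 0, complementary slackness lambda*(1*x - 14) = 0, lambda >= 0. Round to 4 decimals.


Step 1: Try lambda = 0 (constraint inactive).
x_unc = 15/(2*8) = 0.9375
Check: 1*0.9375 = 0.9375 < 14 -- violated!
Step 2: Constraint must be active: 1*x = 14
x* = 14/1 = 14.0
lambda = (2*8*14.0 - 15)/1 = 209.0
Step 3: Compute optimal value.
f(x*) = 8*14.0^2 - 15*14.0 = 1358.0


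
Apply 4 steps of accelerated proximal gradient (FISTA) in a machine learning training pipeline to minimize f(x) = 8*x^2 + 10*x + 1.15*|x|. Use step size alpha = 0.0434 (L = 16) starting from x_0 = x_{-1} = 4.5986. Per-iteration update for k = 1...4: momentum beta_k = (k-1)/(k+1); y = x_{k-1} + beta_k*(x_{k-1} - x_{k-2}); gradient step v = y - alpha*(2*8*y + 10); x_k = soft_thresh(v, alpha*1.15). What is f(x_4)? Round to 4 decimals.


FISTA on f(x) = 8*x^2 + 10*x + 1.15*|x|
L = 16, alpha = 0.0434
Iteration 1: beta = 0.0, y = 4.5986 + 0.0*(4.5986 - 4.5986) = 4.5986
  grad(y) = 83.5776, v = y - alpha*grad = 0.9713
  prox(v) = soft_thresh(0.9713, 0.0499) = 0.9214
Iteration 2: beta = 0.3333, y = 0.9214 + 0.3333*(0.9214 - 4.5986) = -0.3043
  grad(y) = 5.1311, v = y - alpha*grad = -0.527
  prox(v) = soft_thresh(-0.527, 0.0499) = -0.4771
Iteration 3: beta = 0.5, y = -0.4771 + 0.5*(-0.4771 - 0.9214) = -1.1763
  grad(y) = -8.8214, v = y - alpha*grad = -0.7935
  prox(v) = soft_thresh(-0.7935, 0.0499) = -0.7436
Iteration 4: beta = 0.6, y = -0.7436 + 0.6*(-0.7436 + 0.4771) = -0.9035
  grad(y) = -4.4556, v = y - alpha*grad = -0.7101
  prox(v) = soft_thresh(-0.7101, 0.0499) = -0.6602
f(x_4) = 8*(-0.6602)^2 + 10*(-0.6602) + 1.15*|-0.6602| = -2.3559


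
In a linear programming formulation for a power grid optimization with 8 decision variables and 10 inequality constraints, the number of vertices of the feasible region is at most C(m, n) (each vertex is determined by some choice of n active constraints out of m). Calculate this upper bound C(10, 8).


Each vertex corresponds to some choice of n active constraints out of m, so the number of vertices is at most C(m, n) = m! / (n!(m-n)!).
m = 10, n = 8
Numerator: 10 * 9 * 8 * 7 * 6 * 5 * 4 * 3
Denominator: 8! = 40320
C(10, 8) = 45


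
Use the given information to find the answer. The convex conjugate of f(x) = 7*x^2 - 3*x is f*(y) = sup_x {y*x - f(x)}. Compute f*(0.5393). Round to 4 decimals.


f*(y) = sup_x {y*x - a*x^2 - b*x} = sup_x {(y-b)*x - a*x^2}
FOC: (y - b) - 2a*x = 0 => x* = (y - b)/(2a)
x* = (0.5393 + 3)/(2*7) = 0.2528
f*(0.5393) = (y-b)^2/(4a) = (0.5393 + 3)^2/(4*7)
= 12.5266/28 = 0.4474


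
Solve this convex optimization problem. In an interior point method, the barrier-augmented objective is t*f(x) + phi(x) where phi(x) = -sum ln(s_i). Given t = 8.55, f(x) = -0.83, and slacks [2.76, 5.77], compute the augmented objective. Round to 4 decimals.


Step 1: Compute log-barrier.
ln values: [1.0152, 1.7527]
phi = -(1.0152 + 1.7527) = -2.7679
Step 2: Compute augmented objective.
t*f(x) = 8.55*-0.83 = -7.0965
Total = -7.0965 - 2.7679 = -9.8644


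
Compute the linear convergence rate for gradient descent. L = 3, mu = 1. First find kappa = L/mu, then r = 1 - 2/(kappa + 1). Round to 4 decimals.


Step 1: Compute the condition number.
kappa = L/mu = 3/1 = 3.0
Step 2: Compute the convergence rate.
r = 1 - 2/(kappa + 1) = 1 - 2*mu/(L + mu) = (L - mu)/(L + mu) = 2/4 = 0.5


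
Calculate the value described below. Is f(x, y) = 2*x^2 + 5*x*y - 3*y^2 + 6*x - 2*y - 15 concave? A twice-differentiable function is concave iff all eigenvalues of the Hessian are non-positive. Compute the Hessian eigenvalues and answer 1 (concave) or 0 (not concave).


The Hessian of f(x,y) = 2*x^2 + 5*x*y - 3*y^2 + 6*x - 2*y - 15 is:
H = [[4, 5], [5, -6]]
Trace = 4 - 6 = -2
Determinant = 4*-6 - (5)^2 = -49
Discriminant = (-2)^2 - 4*-49 = 200.0
Eigenvalues: lambda_1 = -8.0711, lambda_2 = 6.0711
The function is not concave.

0


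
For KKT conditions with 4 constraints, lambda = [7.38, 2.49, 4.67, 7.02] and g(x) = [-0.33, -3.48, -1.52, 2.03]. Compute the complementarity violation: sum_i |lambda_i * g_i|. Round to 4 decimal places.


KKT complementary slackness check:
lambda_1 * g_1 = 7.38 * -0.33 = -2.4354
lambda_2 * g_2 = 2.49 * -3.48 = -8.6652
lambda_3 * g_3 = 4.67 * -1.52 = -7.0984
lambda_4 * g_4 = 7.02 * 2.03 = 14.2506
Total violation = 2.4354 + 8.6652 + 7.0984 + 14.2506 = 32.4496


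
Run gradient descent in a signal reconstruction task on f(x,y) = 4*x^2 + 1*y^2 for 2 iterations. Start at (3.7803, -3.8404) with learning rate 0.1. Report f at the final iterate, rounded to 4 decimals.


Gradient descent on f(x,y) = 4*x^2 + 1*y^2.
Starting point: (3.7803, -3.8404), alpha = 0.1
Step 1: grad_x = 2*4*3.7803 = 30.2424, grad_y = 2*1*-3.8404 = -7.6808
  x_1 = 3.7803 - 0.1*30.2424 = 0.7561
  y_1 = -3.8404 - 0.1*-7.6808 = -3.0723
Step 2: grad_x = 2*4*0.7561 = 6.0485, grad_y = 2*1*-3.0723 = -6.1446
  x_2 = 0.7561 - 0.1*6.0485 = 0.1512
  y_2 = -3.0723 - 0.1*-6.1446 = -2.4579
f(0.1512, -2.4579) = 4*0.1512^2 + 1*(-2.4579)^2 = 6.1325


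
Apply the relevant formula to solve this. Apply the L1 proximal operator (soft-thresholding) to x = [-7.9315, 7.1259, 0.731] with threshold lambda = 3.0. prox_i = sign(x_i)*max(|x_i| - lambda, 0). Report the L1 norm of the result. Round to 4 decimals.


Soft-thresholding with lambda = 3.0:
prox(-7.9315) = sign(-7.9315)*max(|-7.9315| - 3.0, 0) = -4.9315
prox(7.1259) = sign(7.1259)*max(|7.1259| - 3.0, 0) = 4.1259
prox(0.731) = sign(0.731)*max(|0.731| - 3.0, 0) = 0.0
prox(x) = [-4.9315, 4.1259, 0.0]
||prox(x)||_1 = 4.9315 + 4.1259 + 0.0 = 9.0574


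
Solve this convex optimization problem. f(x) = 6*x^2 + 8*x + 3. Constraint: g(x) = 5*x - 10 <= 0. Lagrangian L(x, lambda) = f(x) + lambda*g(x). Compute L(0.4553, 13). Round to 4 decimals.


Step 1: Evaluate f(x).
f(0.4553) = 6*0.4553^2 + 8*0.4553 + 3 = 7.8862
Step 2: Evaluate g(x).
g(0.4553) = 5*0.4553 - 10 = -7.7235
Step 3: Compute Lagrangian.
L = 7.8862 + 13*-7.7235 = -92.5193


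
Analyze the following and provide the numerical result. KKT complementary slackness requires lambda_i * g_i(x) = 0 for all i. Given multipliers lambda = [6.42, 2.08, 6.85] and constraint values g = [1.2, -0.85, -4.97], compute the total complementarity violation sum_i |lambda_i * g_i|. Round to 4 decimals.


KKT complementary slackness check:
lambda_1 * g_1 = 6.42 * 1.2 = 7.704
lambda_2 * g_2 = 2.08 * -0.85 = -1.768
lambda_3 * g_3 = 6.85 * -4.97 = -34.0445
Total violation = 7.704 + 1.768 + 34.0445 = 43.5165


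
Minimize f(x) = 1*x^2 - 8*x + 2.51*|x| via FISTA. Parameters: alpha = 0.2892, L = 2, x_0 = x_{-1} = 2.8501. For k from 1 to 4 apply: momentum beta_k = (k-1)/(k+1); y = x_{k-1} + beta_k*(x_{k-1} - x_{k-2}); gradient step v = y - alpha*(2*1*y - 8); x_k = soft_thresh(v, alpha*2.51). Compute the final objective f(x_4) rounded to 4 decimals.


FISTA on f(x) = 1*x^2 - 8*x + 2.51*|x|
L = 2, alpha = 0.2892
Iteration 1: beta = 0.0, y = 2.8501 + 0.0*(2.8501 - 2.8501) = 2.8501
  grad(y) = -2.2998, v = y - alpha*grad = 3.5152
  prox(v) = soft_thresh(3.5152, 0.7259) = 2.7893
Iteration 2: beta = 0.3333, y = 2.7893 + 0.3333*(2.7893 - 2.8501) = 2.769
  grad(y) = -2.4619, v = y - alpha*grad = 3.481
  prox(v) = soft_thresh(3.481, 0.7259) = 2.7551
Iteration 3: beta = 0.5, y = 2.7551 + 0.5*(2.7551 - 2.7893) = 2.7381
  grad(y) = -2.5239, v = y - alpha*grad = 3.468
  prox(v) = soft_thresh(3.468, 0.7259) = 2.7421
Iteration 4: beta = 0.6, y = 2.7421 + 0.6*(2.7421 - 2.7551) = 2.7342
  grad(y) = -2.5315, v = y - alpha*grad = 3.4664
  prox(v) = soft_thresh(3.4664, 0.7259) = 2.7405
f(x_4) = 1*2.7405^2 - 8*2.7405 + 2.51*|2.7405| = -7.535


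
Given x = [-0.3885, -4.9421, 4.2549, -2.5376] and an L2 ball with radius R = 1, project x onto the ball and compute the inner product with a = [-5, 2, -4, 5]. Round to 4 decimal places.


Step 1: Compute ||x|| (intermediates to 6 decimals).
||x|| = sqrt((-0.3885)^2 + (-4.9421)^2 + 4.2549^2 + (-2.5376)^2) = 7.008486
Step 2: Project.
Since ||x|| > R, scale = R/||x|| = 1/7.008486 = 0.142684, proj(x) = scale * x
proj(x) = [-0.055433, -0.705159, 0.607106, -0.362075]
Step 3: Dot product.
a^T * proj(x) = -5*(-0.055433) + 2*(-0.705159) - 4*0.607106 + 5*(-0.362075) = -5.372


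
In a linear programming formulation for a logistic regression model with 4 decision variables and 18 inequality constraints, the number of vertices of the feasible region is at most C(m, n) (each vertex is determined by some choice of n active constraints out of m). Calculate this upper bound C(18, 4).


Each vertex corresponds to some choice of n active constraints out of m, so the number of vertices is at most C(m, n) = m! / (n!(m-n)!).
m = 18, n = 4
Numerator: 18 * 17 * 16 * 15
Denominator: 4! = 24
C(18, 4) = 3060


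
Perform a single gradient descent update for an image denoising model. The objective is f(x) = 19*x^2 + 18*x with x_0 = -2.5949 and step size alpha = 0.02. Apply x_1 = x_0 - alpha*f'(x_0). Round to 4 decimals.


We compute the gradient at x_0 and apply the update.
f'(x) = 38*x + 18
f'(-2.5949) = 38*-2.5949 + 18 = -80.6062
x_1 = -2.5949 - 0.02*-80.6062 = -0.9828


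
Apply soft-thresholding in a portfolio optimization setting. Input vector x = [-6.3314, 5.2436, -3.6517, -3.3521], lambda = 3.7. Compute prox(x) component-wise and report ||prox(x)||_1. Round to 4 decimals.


Soft-thresholding with lambda = 3.7:
prox(-6.3314) = sign(-6.3314)*max(|-6.3314| - 3.7, 0) = -2.6314
prox(5.2436) = sign(5.2436)*max(|5.2436| - 3.7, 0) = 1.5436
prox(-3.6517) = sign(-3.6517)*max(|-3.6517| - 3.7, 0) = 0.0
prox(-3.3521) = sign(-3.3521)*max(|-3.3521| - 3.7, 0) = 0.0
prox(x) = [-2.6314, 1.5436, 0.0, 0.0]
||prox(x)||_1 = 2.6314 + 1.5436 + 0.0 + 0.0 = 4.175


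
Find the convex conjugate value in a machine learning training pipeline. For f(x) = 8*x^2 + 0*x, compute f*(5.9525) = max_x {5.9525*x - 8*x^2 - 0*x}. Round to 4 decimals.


f*(y) = sup_x {y*x - a*x^2 - b*x} = sup_x {(y-b)*x - a*x^2}
FOC: (y - b) - 2a*x = 0 => x* = (y - b)/(2a)
x* = (5.9525 - 0)/(2*8) = 0.372
f*(5.9525) = (y-b)^2/(4a) = (5.9525 - 0)^2/(4*8)
= 35.4323/32 = 1.1073


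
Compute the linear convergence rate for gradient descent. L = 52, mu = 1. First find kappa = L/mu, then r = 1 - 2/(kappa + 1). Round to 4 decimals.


Step 1: Compute the condition number.
kappa = L/mu = 52/1 = 52.0
Step 2: Compute the convergence rate.
r = 1 - 2/(kappa + 1) = 1 - 2*mu/(L + mu) = (L - mu)/(L + mu) = 51/53 = 0.9623


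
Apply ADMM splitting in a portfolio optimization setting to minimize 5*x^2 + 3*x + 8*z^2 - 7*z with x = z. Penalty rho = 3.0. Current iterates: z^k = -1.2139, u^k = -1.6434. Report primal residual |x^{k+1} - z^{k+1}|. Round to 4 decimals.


ADMM iteration with rho = 3.0, z^k = -1.2139, u^k = -1.6434
Step 1: x-update.
Minimize 5*x^2 + 3*x + (3.0/2)*(x + 1.2139 - 1.6434)^2
FOC: (2*5 + 3.0)*x = -3 + 3.0*(-1.2139 + 1.6434)
x^{k+1} = -0.1317
Step 2: z-update.
Minimize 8*z^2 - 7*z + (3.0/2)*(-0.1317 - z - 1.6434)^2
FOC: (2*8 + 3.0)*z = 7 + 3.0*(-0.1317 - 1.6434)
z^{k+1} = 0.0881
Step 3: u-update.
u^{k+1} = -1.6434 - 0.1317 - 0.0881 = -1.8632
Step 4: Primal residual = |-0.1317 - 0.0881| = 0.2198


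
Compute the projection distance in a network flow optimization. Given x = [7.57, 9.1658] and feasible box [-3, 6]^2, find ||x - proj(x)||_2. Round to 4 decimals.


Project each component onto [-3, 6].
clip(7.57) = 6.0, clip(9.1658) = 6.0
Projection = [6.0, 6.0]
Squared diffs: [2.4649, 10.0223]
Distance = sqrt(12.4872) = 3.5337


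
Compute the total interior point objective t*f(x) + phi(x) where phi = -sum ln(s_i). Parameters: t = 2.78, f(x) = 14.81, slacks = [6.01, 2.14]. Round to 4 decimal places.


Step 1: Compute log-barrier.
ln values: [1.7934, 0.7608]
phi = -(1.7934 + 0.7608) = -2.5542
Step 2: Compute augmented objective.
t*f(x) = 2.78*14.81 = 41.1718
Total = 41.1718 - 2.5542 = 38.6176


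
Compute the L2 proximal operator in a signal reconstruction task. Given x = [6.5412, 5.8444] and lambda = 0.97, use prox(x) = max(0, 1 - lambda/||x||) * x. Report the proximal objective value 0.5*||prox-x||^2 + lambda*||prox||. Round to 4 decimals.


Step 1: Compute ||x||.
||x|| = 8.7718
Step 2: Compute scaling factor.
scale = max(0, 1 - 0.97/8.7718) = 0.8894
Step 3: prox(x) = [5.8179, 5.1981]
||prox(x)|| = 7.8018
Step 4: Proximal objective.
0.5*||prox-x||^2 = 0.4705
lambda*||prox|| = 7.5677
Total = 8.0382


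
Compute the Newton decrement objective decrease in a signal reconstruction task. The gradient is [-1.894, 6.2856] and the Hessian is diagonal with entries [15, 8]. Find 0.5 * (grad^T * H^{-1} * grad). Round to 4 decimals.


Step 1: H is diagonal, so H^(-1) * g = [-0.1263, 0.7857].
Step 2: g^T H^(-1) g = sum_i g_i^2 / H_ii
  = (-1.894)^2/15 + (6.2856)^2/8
  = 0.2391 + 4.9386 = 5.1777
Step 3: Objective decrease = 0.5 * g^T H^(-1) g = 2.5889


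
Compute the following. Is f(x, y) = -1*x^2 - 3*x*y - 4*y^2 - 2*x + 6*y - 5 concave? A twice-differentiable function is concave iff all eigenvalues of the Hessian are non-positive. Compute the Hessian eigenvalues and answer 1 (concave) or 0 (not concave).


The Hessian of f(x,y) = -1*x^2 - 3*x*y - 4*y^2 - 2*x + 6*y - 5 is:
H = [[-2, -3], [-3, -8]]
Trace = -2 - 8 = -10
Determinant = -2*-8 - (-3)^2 = 7
Discriminant = (-10)^2 - 4*7 = 72.0
Eigenvalues: lambda_1 = -9.2426, lambda_2 = -0.7574
The function is concave.

1


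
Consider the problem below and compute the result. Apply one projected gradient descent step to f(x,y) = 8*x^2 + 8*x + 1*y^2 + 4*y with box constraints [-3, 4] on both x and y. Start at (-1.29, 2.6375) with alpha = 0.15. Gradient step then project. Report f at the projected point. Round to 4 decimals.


Step 1: Compute gradient at (-1.29, 2.6375).
grad_x = 2*8*-1.29 + 8 = -12.64
grad_y = 2*1*2.6375 + 4 = 9.275
Step 2: Gradient step.
x_raw = -1.29 - 0.15*-12.64 = 0.606
y_raw = 2.6375 - 0.15*9.275 = 1.2463
Step 3: Project onto [-3, 4].
x_proj = clip(0.606) = 0.606
y_proj = clip(1.2463) = 1.2463
Step 4: Evaluate f.
f(0.606, 1.2463) = 14.324


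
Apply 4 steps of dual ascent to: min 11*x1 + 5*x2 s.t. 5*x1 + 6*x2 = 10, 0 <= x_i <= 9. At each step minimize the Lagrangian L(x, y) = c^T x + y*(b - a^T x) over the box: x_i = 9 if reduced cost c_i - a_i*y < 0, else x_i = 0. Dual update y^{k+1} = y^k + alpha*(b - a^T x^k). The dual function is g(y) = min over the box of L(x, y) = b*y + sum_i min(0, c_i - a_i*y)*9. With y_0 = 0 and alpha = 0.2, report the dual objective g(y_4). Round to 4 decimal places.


Dual ascent for LP: min 11*x1 + 5*x2, 5*x1 + 6*x2 = 10, 0 <= x_i <= 9
Step 1: y^k = 0.0, reduced costs: (11.0, 5.0)
  x^k = (0.0, 0.0), subgradient = b - a^T x = 10.0
  y^{k+1} = 0.0 + 0.2*10.0 = 2.0
Step 2: y^k = 2.0, reduced costs: (1.0, -7.0)
  x^k = (0.0, 9.0), subgradient = b - a^T x = -44.0
  y^{k+1} = 2.0 + 0.2*-44.0 = -6.8
Step 3: y^k = -6.8, reduced costs: (45.0, 45.8)
  x^k = (0.0, 0.0), subgradient = b - a^T x = 10.0
  y^{k+1} = -6.8 + 0.2*10.0 = -4.8
Step 4: y^k = -4.8, reduced costs: (35.0, 33.8)
  x^k = (0.0, 0.0), subgradient = b - a^T x = 10.0
  y^{k+1} = -4.8 + 0.2*10.0 = -2.8
Dual objective at y_4 = -2.8: reduced costs (25.0, 21.8), box minimizer x = (0.0, 0.0)
g(y_4) = b*y + (c1 - a1*y)*x1 + (c2 - a2*y)*x2 = 10*(-2.8) + 25.0*0.0 + 21.8*0.0 = -28.0 + 0.0 + 0.0 = -28.0


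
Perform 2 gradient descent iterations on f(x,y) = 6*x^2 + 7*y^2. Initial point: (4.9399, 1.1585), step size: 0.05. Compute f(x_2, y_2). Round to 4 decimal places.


Gradient descent on f(x,y) = 6*x^2 + 7*y^2.
Starting point: (4.9399, 1.1585), alpha = 0.05
Step 1: grad_x = 2*6*4.9399 = 59.2788, grad_y = 2*7*1.1585 = 16.219
  x_1 = 4.9399 - 0.05*59.2788 = 1.976
  y_1 = 1.1585 - 0.05*16.219 = 0.3476
Step 2: grad_x = 2*6*1.976 = 23.7115, grad_y = 2*7*0.3476 = 4.8657
  x_2 = 1.976 - 0.05*23.7115 = 0.7904
  y_2 = 0.3476 - 0.05*4.8657 = 0.1043
f(0.7904, 0.1043) = 6*0.7904^2 + 7*0.1043^2 = 3.8243


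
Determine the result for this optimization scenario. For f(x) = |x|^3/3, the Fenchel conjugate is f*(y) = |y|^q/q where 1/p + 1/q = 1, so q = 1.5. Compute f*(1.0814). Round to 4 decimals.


The conjugate exponent q satisfies 1/p + 1/q = 1.
p = 3, so q = 3/(3 - 1) = 1.5
|y|^q = 1.0814^1.5 = 1.1246
f*(1.0814) = 1.1246 / 1.5 = 0.7497


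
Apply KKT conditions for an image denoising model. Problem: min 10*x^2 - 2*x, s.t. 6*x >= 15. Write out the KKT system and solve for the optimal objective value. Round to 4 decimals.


Step 1: Try lambda = 0 (constraint inactive).
x_unc = 2/(2*10) = 0.1
Check: 6*0.1 = 0.6 < 15 -- violated!
Step 2: Constraint must be active: 6*x = 15
x* = 15/6 = 2.5
lambda = (2*10*2.5 - 2)/6 = 8.0
Step 3: Compute optimal value.
f(x*) = 10*2.5^2 - 2*2.5 = 57.5


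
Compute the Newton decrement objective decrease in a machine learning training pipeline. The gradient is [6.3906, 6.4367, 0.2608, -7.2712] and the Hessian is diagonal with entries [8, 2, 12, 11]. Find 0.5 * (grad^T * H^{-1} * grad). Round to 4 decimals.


Step 1: H is diagonal, so H^(-1) * g = [0.7988, 3.2184, 0.0217, -0.661].
Step 2: g^T H^(-1) g = sum_i g_i^2 / H_ii
  = (6.3906)^2/8 + (6.4367)^2/2 + (0.2608)^2/12 + (-7.2712)^2/11
  = 5.105 + 20.7156 + 0.0057 + 4.8064 = 30.6326
Step 3: Objective decrease = 0.5 * g^T H^(-1) g = 15.3163


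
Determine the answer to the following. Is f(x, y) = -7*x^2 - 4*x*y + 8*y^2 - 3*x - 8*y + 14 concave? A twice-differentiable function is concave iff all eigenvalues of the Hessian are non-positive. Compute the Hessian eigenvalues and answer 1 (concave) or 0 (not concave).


The Hessian of f(x,y) = -7*x^2 - 4*x*y + 8*y^2 - 3*x - 8*y + 14 is:
H = [[-14, -4], [-4, 16]]
Trace = -14 + 16 = 2
Determinant = -14*16 - (-4)^2 = -240
Discriminant = (2)^2 - 4*-240 = 964.0
Eigenvalues: lambda_1 = -14.5242, lambda_2 = 16.5242
The function is not concave.

0


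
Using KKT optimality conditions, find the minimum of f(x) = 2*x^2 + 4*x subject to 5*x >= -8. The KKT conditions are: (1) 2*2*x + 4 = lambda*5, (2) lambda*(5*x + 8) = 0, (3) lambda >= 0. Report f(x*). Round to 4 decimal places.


Step 1: Try lambda = 0 (constraint inactive).
Stationarity: 2*2*x + 4 = 0
x* = -4/(2*2) = -1.0
Check constraint: 5*-1.0 = -5.0 >= -8 -- satisfied.
Step 2: Compute optimal value.
f(x*) = 2*(-1.0)^2 + 4*(-1.0) = -2.0


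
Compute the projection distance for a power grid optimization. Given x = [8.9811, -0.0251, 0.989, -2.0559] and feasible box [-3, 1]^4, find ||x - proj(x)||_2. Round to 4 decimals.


Project each component onto [-3, 1].
clip(8.9811) = 1.0, clip(-0.0251) = -0.0251, clip(0.989) = 0.989, clip(-2.0559) = -2.0559
Projection = [1.0, -0.0251, 0.989, -2.0559]
Squared diffs: [63.698, 0.0, 0.0, 0.0]
Distance = sqrt(63.698) = 7.9811


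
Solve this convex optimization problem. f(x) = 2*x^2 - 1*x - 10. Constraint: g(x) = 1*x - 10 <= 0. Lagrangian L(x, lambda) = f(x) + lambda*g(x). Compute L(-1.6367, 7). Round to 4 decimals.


Step 1: Evaluate f(x).
f(-1.6367) = 2*(-1.6367)^2 - 1*(-1.6367) - 10 = -3.0057
Step 2: Evaluate g(x).
g(-1.6367) = 1*-1.6367 - 10 = -11.6367
Step 3: Compute Lagrangian.
L = -3.0057 + 7*-11.6367 = -84.4626


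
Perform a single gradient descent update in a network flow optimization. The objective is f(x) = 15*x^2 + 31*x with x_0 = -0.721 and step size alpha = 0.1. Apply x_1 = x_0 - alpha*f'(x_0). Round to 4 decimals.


We compute the gradient at x_0 and apply the update.
f'(x) = 30*x + 31
f'(-0.721) = 30*-0.721 + 31 = 9.37
x_1 = -0.721 - 0.1*9.37 = -1.658


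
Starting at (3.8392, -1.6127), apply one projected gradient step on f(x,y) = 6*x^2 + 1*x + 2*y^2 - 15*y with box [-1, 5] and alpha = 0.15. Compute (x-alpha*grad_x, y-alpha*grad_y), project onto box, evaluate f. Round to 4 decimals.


Step 1: Compute gradient at (3.8392, -1.6127).
grad_x = 2*6*3.8392 + 1 = 47.0704
grad_y = 2*2*-1.6127 - 15 = -21.4508
Step 2: Gradient step.
x_raw = 3.8392 - 0.15*47.0704 = -3.2214
y_raw = -1.6127 - 0.15*-21.4508 = 1.6049
Step 3: Project onto [-1, 5].
x_proj = clip(-3.2214) = -1.0
y_proj = clip(1.6049) = 1.6049
Step 4: Evaluate f.
f(-1.0, 1.6049) = -13.9223


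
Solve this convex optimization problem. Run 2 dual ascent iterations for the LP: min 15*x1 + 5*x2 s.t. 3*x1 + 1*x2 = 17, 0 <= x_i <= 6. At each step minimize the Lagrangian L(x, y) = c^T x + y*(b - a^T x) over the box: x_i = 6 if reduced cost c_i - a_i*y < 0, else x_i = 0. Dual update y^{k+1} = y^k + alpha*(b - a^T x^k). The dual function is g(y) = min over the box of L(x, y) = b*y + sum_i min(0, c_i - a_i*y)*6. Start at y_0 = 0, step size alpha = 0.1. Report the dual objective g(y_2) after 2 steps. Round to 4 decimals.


Dual ascent for LP: min 15*x1 + 5*x2, 3*x1 + 1*x2 = 17, 0 <= x_i <= 6
Step 1: y^k = 0.0, reduced costs: (15.0, 5.0)
  x^k = (0.0, 0.0), subgradient = b - a^T x = 17.0
  y^{k+1} = 0.0 + 0.1*17.0 = 1.7
Step 2: y^k = 1.7, reduced costs: (9.9, 3.3)
  x^k = (0.0, 0.0), subgradient = b - a^T x = 17.0
  y^{k+1} = 1.7 + 0.1*17.0 = 3.4
Dual objective at y_2 = 3.4: reduced costs (4.8, 1.6), box minimizer x = (0.0, 0.0)
g(y_2) = b*y + (c1 - a1*y)*x1 + (c2 - a2*y)*x2 = 17*3.4 + 4.8*0.0 + 1.6*0.0 = 57.8 + 0.0 + 0.0 = 57.8


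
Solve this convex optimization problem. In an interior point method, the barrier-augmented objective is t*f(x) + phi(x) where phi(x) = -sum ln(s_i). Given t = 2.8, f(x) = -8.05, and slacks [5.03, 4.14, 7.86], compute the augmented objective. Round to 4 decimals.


Step 1: Compute log-barrier.
ln values: [1.6154, 1.4207, 2.0618]
phi = -(1.6154 + 1.4207 + 2.0618) = -5.0979
Step 2: Compute augmented objective.
t*f(x) = 2.8*-8.05 = -22.54
Total = -22.54 - 5.0979 = -27.6379


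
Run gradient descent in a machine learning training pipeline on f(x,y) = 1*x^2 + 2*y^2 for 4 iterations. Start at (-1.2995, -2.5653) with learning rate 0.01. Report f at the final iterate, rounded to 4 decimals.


Gradient descent on f(x,y) = 1*x^2 + 2*y^2.
Starting point: (-1.2995, -2.5653), alpha = 0.01
Step 1: grad_x = 2*1*-1.2995 = -2.599, grad_y = 2*2*-2.5653 = -10.2612
  x_1 = -1.2995 - 0.01*-2.599 = -1.2735
  y_1 = -2.5653 - 0.01*-10.2612 = -2.4627
Step 2: grad_x = 2*1*-1.2735 = -2.547, grad_y = 2*2*-2.4627 = -9.8508
  x_2 = -1.2735 - 0.01*-2.547 = -1.248
  y_2 = -2.4627 - 0.01*-9.8508 = -2.3642
Step 3: grad_x = 2*1*-1.248 = -2.4961, grad_y = 2*2*-2.3642 = -9.4567
  x_3 = -1.248 - 0.01*-2.4961 = -1.2231
  y_3 = -2.3642 - 0.01*-9.4567 = -2.2696
Step 4: grad_x = 2*1*-1.2231 = -2.4462, grad_y = 2*2*-2.2696 = -9.0785
  x_4 = -1.2231 - 0.01*-2.4462 = -1.1986
  y_4 = -2.2696 - 0.01*-9.0785 = -2.1788
f(-1.1986, -2.1788) = 1*(-1.1986)^2 + 2*(-2.1788)^2 = 10.9313


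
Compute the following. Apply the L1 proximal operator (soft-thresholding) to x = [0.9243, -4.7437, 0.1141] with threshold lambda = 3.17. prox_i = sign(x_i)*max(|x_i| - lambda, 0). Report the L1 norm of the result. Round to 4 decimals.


Soft-thresholding with lambda = 3.17:
prox(0.9243) = sign(0.9243)*max(|0.9243| - 3.17, 0) = 0.0
prox(-4.7437) = sign(-4.7437)*max(|-4.7437| - 3.17, 0) = -1.5737
prox(0.1141) = sign(0.1141)*max(|0.1141| - 3.17, 0) = 0.0
prox(x) = [0.0, -1.5737, 0.0]
||prox(x)||_1 = 0.0 + 1.5737 + 0.0 = 1.5737


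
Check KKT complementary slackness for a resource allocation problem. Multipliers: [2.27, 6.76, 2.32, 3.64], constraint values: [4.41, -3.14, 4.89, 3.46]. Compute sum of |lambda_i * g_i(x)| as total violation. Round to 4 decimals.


KKT complementary slackness check:
lambda_1 * g_1 = 2.27 * 4.41 = 10.0107
lambda_2 * g_2 = 6.76 * -3.14 = -21.2264
lambda_3 * g_3 = 2.32 * 4.89 = 11.3448
lambda_4 * g_4 = 3.64 * 3.46 = 12.5944
Total violation = 10.0107 + 21.2264 + 11.3448 + 12.5944 = 55.1763


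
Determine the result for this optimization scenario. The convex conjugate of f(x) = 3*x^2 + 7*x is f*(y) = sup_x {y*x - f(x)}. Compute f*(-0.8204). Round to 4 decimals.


f*(y) = sup_x {y*x - a*x^2 - b*x} = sup_x {(y-b)*x - a*x^2}
FOC: (y - b) - 2a*x = 0 => x* = (y - b)/(2a)
x* = (-0.8204 - 7)/(2*3) = -1.3034
f*(-0.8204) = (y-b)^2/(4a) = (-0.8204 - 7)^2/(4*3)
= 61.1587/12 = 5.0966


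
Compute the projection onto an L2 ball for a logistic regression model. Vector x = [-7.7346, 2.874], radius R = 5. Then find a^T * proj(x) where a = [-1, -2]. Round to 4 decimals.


Step 1: Compute ||x|| (intermediates to 6 decimals).
||x|| = sqrt((-7.7346)^2 + 2.874^2) = 8.251298
Step 2: Project.
Since ||x|| > R, scale = R/||x|| = 5/8.251298 = 0.605965, proj(x) = scale * x
proj(x) = [-4.686897, 1.741543]
Step 3: Dot product.
a^T * proj(x) = -1*(-4.686897) - 2*1.741543 = 1.2038


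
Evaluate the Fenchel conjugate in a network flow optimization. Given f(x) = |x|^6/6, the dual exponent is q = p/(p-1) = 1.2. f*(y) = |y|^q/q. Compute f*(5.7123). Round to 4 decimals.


The conjugate exponent q satisfies 1/p + 1/q = 1.
p = 6, so q = 6/(6 - 1) = 1.2
|y|^q = 5.7123^1.2 = 8.0942
f*(5.7123) = 8.0942 / 1.2 = 6.7452


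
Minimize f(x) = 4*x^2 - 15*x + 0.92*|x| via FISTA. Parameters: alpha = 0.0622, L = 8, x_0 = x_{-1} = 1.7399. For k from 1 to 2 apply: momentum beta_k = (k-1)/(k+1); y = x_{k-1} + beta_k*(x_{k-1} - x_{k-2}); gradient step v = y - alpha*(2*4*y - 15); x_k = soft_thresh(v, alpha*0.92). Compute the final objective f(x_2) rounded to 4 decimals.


FISTA on f(x) = 4*x^2 - 15*x + 0.92*|x|
L = 8, alpha = 0.0622
Iteration 1: beta = 0.0, y = 1.7399 + 0.0*(1.7399 - 1.7399) = 1.7399
  grad(y) = -1.0808, v = y - alpha*grad = 1.8071
  prox(v) = soft_thresh(1.8071, 0.0572) = 1.7499
Iteration 2: beta = 0.3333, y = 1.7499 + 0.3333*(1.7499 - 1.7399) = 1.7532
  grad(y) = -0.9741, v = y - alpha*grad = 1.8138
  prox(v) = soft_thresh(1.8138, 0.0572) = 1.7566
f(x_2) = 4*1.7566^2 - 15*1.7566 + 0.92*|1.7566| = -12.3904


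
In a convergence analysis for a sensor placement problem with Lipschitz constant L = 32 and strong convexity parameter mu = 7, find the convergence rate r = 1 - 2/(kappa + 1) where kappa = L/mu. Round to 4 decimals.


Step 1: Compute the condition number.
kappa = L/mu = 32/7 = 4.5714
Step 2: Compute the convergence rate.
r = 1 - 2/(kappa + 1) = 1 - 2*mu/(L + mu) = (L - mu)/(L + mu) = 25/39 = 0.641


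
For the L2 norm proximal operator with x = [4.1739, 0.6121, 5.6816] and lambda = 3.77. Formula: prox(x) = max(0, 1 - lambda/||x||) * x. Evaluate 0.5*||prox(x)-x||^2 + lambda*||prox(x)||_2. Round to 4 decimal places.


Step 1: Compute ||x||.
||x|| = 7.0765
Step 2: Compute scaling factor.
scale = max(0, 1 - 3.77/7.0765) = 0.4672
Step 3: prox(x) = [1.9503, 0.286, 2.6547]
||prox(x)|| = 3.3065
Step 4: Proximal objective.
0.5*||prox-x||^2 = 7.1065
lambda*||prox|| = 12.4655
Total = 19.5719


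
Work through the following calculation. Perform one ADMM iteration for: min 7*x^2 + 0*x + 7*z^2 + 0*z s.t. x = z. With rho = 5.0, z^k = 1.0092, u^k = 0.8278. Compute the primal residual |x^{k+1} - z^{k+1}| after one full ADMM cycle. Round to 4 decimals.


ADMM iteration with rho = 5.0, z^k = 1.0092, u^k = 0.8278
Step 1: x-update.
Minimize 7*x^2 + 0*x + (5.0/2)*(x - 1.0092 + 0.8278)^2
FOC: (2*7 + 5.0)*x = 0 + 5.0*(1.0092 - 0.8278)
x^{k+1} = 0.0477
Step 2: z-update.
Minimize 7*z^2 + 0*z + (5.0/2)*(0.0477 - z + 0.8278)^2
FOC: (2*7 + 5.0)*z = 0 + 5.0*(0.0477 + 0.8278)
z^{k+1} = 0.2304
Step 3: u-update.
u^{k+1} = 0.8278 + 0.0477 - 0.2304 = 0.6451
Step 4: Primal residual = |0.0477 - 0.2304| = 0.1827


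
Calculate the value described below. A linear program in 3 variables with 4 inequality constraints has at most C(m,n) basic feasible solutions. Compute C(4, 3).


Each vertex corresponds to some choice of n active constraints out of m, so the number of vertices is at most C(m, n) = m! / (n!(m-n)!).
m = 4, n = 3
Numerator: 4 * 3 * 2
Denominator: 3! = 6
C(4, 3) = 4


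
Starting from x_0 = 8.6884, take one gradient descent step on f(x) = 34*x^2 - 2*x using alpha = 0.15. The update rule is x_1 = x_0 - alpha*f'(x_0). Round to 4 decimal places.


We compute the gradient at x_0 and apply the update.
f'(x) = 68*x - 2
f'(8.6884) = 68*8.6884 - 2 = 588.8112
x_1 = 8.6884 - 0.15*588.8112 = -79.6333


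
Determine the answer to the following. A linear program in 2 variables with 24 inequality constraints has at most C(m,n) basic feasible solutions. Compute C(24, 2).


Each vertex corresponds to some choice of n active constraints out of m, so the number of vertices is at most C(m, n) = m! / (n!(m-n)!).
m = 24, n = 2
Numerator: 24 * 23
Denominator: 2! = 2
C(24, 2) = 276


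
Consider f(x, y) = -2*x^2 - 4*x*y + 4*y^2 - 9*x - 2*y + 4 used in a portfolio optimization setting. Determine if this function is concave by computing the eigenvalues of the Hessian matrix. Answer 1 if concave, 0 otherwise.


The Hessian of f(x,y) = -2*x^2 - 4*x*y + 4*y^2 - 9*x - 2*y + 4 is:
H = [[-4, -4], [-4, 8]]
Trace = -4 + 8 = 4
Determinant = -4*8 - (-4)^2 = -48
Discriminant = (4)^2 - 4*-48 = 208.0
Eigenvalues: lambda_1 = -5.2111, lambda_2 = 9.2111
The function is not concave.

0


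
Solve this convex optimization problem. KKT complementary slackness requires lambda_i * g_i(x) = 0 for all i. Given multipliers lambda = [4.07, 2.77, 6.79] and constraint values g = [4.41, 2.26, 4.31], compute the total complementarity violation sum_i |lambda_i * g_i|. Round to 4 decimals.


KKT complementary slackness check:
lambda_1 * g_1 = 4.07 * 4.41 = 17.9487
lambda_2 * g_2 = 2.77 * 2.26 = 6.2602
lambda_3 * g_3 = 6.79 * 4.31 = 29.2649
Total violation = 17.9487 + 6.2602 + 29.2649 = 53.4738


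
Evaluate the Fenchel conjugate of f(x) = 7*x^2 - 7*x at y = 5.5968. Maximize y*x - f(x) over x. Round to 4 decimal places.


f*(y) = sup_x {y*x - a*x^2 - b*x} = sup_x {(y-b)*x - a*x^2}
FOC: (y - b) - 2a*x = 0 => x* = (y - b)/(2a)
x* = (5.5968 + 7)/(2*7) = 0.8998
f*(5.5968) = (y-b)^2/(4a) = (5.5968 + 7)^2/(4*7)
= 158.6794/28 = 5.6671


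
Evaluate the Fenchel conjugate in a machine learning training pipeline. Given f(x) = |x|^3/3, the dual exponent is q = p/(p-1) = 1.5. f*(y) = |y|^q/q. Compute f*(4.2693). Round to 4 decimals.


The conjugate exponent q satisfies 1/p + 1/q = 1.
p = 3, so q = 3/(3 - 1) = 1.5
|y|^q = 4.2693^1.5 = 8.8213
f*(4.2693) = 8.8213 / 1.5 = 5.8809


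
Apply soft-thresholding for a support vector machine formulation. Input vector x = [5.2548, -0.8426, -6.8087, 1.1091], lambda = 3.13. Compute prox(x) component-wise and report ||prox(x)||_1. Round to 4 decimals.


Soft-thresholding with lambda = 3.13:
prox(5.2548) = sign(5.2548)*max(|5.2548| - 3.13, 0) = 2.1248
prox(-0.8426) = sign(-0.8426)*max(|-0.8426| - 3.13, 0) = 0.0
prox(-6.8087) = sign(-6.8087)*max(|-6.8087| - 3.13, 0) = -3.6787
prox(1.1091) = sign(1.1091)*max(|1.1091| - 3.13, 0) = 0.0
prox(x) = [2.1248, 0.0, -3.6787, 0.0]
||prox(x)||_1 = 2.1248 + 0.0 + 3.6787 + 0.0 = 5.8035


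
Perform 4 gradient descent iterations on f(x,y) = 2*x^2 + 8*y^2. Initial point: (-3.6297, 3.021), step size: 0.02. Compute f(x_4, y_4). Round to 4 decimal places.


Gradient descent on f(x,y) = 2*x^2 + 8*y^2.
Starting point: (-3.6297, 3.021), alpha = 0.02
Step 1: grad_x = 2*2*-3.6297 = -14.5188, grad_y = 2*8*3.021 = 48.336
  x_1 = -3.6297 - 0.02*-14.5188 = -3.3393
  y_1 = 3.021 - 0.02*48.336 = 2.0543
Step 2: grad_x = 2*2*-3.3393 = -13.3573, grad_y = 2*8*2.0543 = 32.8685
  x_2 = -3.3393 - 0.02*-13.3573 = -3.0722
  y_2 = 2.0543 - 0.02*32.8685 = 1.3969
Step 3: grad_x = 2*2*-3.0722 = -12.2887, grad_y = 2*8*1.3969 = 22.3506
  x_3 = -3.0722 - 0.02*-12.2887 = -2.8264
  y_3 = 1.3969 - 0.02*22.3506 = 0.9499
Step 4: grad_x = 2*2*-2.8264 = -11.3056, grad_y = 2*8*0.9499 = 15.1984
  x_4 = -2.8264 - 0.02*-11.3056 = -2.6003
  y_4 = 0.9499 - 0.02*15.1984 = 0.6459
f(-2.6003, 0.6459) = 2*(-2.6003)^2 + 8*0.6459^2 = 16.8609


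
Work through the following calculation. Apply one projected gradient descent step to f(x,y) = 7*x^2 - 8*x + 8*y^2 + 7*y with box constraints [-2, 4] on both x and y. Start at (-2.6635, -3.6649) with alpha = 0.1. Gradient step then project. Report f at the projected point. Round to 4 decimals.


Step 1: Compute gradient at (-2.6635, -3.6649).
grad_x = 2*7*-2.6635 - 8 = -45.289
grad_y = 2*8*-3.6649 + 7 = -51.6384
Step 2: Gradient step.
x_raw = -2.6635 - 0.1*-45.289 = 1.8654
y_raw = -3.6649 - 0.1*-51.6384 = 1.4989
Step 3: Project onto [-2, 4].
x_proj = clip(1.8654) = 1.8654
y_proj = clip(1.4989) = 1.4989
Step 4: Evaluate f.
f(1.8654, 1.4989) = 37.902


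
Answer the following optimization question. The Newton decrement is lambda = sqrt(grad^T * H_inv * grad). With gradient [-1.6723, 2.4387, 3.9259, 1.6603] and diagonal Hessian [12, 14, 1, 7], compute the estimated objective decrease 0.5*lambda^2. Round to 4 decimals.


Step 1: H is diagonal, so H^(-1) * g = [-0.1394, 0.1742, 3.9259, 0.2372].
Step 2: g^T H^(-1) g = sum_i g_i^2 / H_ii
  = (-1.6723)^2/12 + (2.4387)^2/14 + (3.9259)^2/1 + (1.6603)^2/7
  = 0.233 + 0.4248 + 15.4127 + 0.3938 = 16.4643
Step 3: Objective decrease = 0.5 * g^T H^(-1) g = 8.2322


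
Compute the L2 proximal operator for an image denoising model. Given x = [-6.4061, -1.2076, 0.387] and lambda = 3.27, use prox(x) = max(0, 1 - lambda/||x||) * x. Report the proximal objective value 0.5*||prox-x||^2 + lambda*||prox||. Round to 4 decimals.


Step 1: Compute ||x||.
||x|| = 6.5304
Step 2: Compute scaling factor.
scale = max(0, 1 - 3.27/6.5304) = 0.4993
Step 3: prox(x) = [-3.1983, -0.6029, 0.1932]
||prox(x)|| = 3.2604
Step 4: Proximal objective.
0.5*||prox-x||^2 = 5.3465
lambda*||prox|| = 10.6615
Total = 16.008


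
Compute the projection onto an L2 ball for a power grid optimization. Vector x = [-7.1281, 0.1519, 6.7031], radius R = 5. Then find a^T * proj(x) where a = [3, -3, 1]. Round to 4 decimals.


Step 1: Compute ||x|| (intermediates to 6 decimals).
||x|| = sqrt((-7.1281)^2 + 0.1519^2 + 6.7031^2) = 9.78593
Step 2: Project.
Since ||x|| > R, scale = R/||x|| = 5/9.78593 = 0.510938, proj(x) = scale * x
proj(x) = [-3.642017, 0.077611, 3.424869]
Step 3: Dot product.
a^T * proj(x) = 3*(-3.642017) - 3*0.077611 + 1*3.424869 = -7.734


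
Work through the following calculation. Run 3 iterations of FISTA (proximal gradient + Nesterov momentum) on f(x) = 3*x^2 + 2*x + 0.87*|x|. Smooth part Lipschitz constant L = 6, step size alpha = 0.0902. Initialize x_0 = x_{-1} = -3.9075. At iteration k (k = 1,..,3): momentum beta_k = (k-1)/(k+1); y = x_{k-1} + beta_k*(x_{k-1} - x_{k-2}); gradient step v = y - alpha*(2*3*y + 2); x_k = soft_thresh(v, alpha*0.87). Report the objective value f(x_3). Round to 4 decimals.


FISTA on f(x) = 3*x^2 + 2*x + 0.87*|x|
L = 6, alpha = 0.0902
Iteration 1: beta = 0.0, y = -3.9075 + 0.0*(-3.9075 + 3.9075) = -3.9075
  grad(y) = -21.445, v = y - alpha*grad = -1.9732
  prox(v) = soft_thresh(-1.9732, 0.0785) = -1.8947
Iteration 2: beta = 0.3333, y = -1.8947 + 0.3333*(-1.8947 + 3.9075) = -1.2237
  grad(y) = -5.3425, v = y - alpha*grad = -0.7419
  prox(v) = soft_thresh(-0.7419, 0.0785) = -0.6634
Iteration 3: beta = 0.5, y = -0.6634 + 0.5*(-0.6634 + 1.8947) = -0.0477
  grad(y) = 1.7136, v = y - alpha*grad = -0.2023
  prox(v) = soft_thresh(-0.2023, 0.0785) = -0.1238
f(x_3) = 3*(-0.1238)^2 + 2*(-0.1238) + 0.87*|-0.1238| = -0.0939


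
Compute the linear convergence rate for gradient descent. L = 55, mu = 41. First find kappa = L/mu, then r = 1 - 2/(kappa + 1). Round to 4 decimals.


Step 1: Compute the condition number.
kappa = L/mu = 55/41 = 1.3415
Step 2: Compute the convergence rate.
r = 1 - 2/(kappa + 1) = 1 - 2*mu/(L + mu) = (L - mu)/(L + mu) = 14/96 = 0.1458


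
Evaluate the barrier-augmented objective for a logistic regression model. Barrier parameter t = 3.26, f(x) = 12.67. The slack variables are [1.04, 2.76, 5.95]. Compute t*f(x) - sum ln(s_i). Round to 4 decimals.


Step 1: Compute log-barrier.
ln values: [0.0392, 1.0152, 1.7834]
phi = -(0.0392 + 1.0152 + 1.7834) = -2.8378
Step 2: Compute augmented objective.
t*f(x) = 3.26*12.67 = 41.3042
Total = 41.3042 - 2.8378 = 38.4664


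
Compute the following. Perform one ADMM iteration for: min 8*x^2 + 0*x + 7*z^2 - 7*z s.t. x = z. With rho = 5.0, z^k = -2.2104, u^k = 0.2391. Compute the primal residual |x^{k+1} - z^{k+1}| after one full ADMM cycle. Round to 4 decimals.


ADMM iteration with rho = 5.0, z^k = -2.2104, u^k = 0.2391
Step 1: x-update.
Minimize 8*x^2 + 0*x + (5.0/2)*(x + 2.2104 + 0.2391)^2
FOC: (2*8 + 5.0)*x = 0 + 5.0*(-2.2104 - 0.2391)
x^{k+1} = -0.5832
Step 2: z-update.
Minimize 7*z^2 - 7*z + (5.0/2)*(-0.5832 - z + 0.2391)^2
FOC: (2*7 + 5.0)*z = 7 + 5.0*(-0.5832 + 0.2391)
z^{k+1} = 0.2779
Step 3: u-update.
u^{k+1} = 0.2391 - 0.5832 - 0.2779 = -0.622
Step 4: Primal residual = |-0.5832 - 0.2779| = 0.8611
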